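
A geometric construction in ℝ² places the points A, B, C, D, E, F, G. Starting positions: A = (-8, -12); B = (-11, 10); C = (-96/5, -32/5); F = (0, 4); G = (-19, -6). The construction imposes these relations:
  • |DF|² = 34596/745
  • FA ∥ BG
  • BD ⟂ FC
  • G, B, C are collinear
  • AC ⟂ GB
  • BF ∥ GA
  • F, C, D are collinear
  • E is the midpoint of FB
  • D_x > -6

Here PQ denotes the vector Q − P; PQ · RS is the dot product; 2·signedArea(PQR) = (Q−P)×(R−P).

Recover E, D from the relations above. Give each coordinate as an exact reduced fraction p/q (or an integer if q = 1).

D = (-4464/745, 562/745)
E = (-11/2, 7)

1. E_x = -11/2  [E is the midpoint of FB]
2. E_y = 7  [E is the midpoint of FB]
   → E = (-11/2, 7)
3. D_x = -4464/745  [F, C, D are collinear ∩ BD ⟂ FC]
4. D_y = 562/745  [F, C, D are collinear ∩ BD ⟂ FC]
   → D = (-4464/745, 562/745)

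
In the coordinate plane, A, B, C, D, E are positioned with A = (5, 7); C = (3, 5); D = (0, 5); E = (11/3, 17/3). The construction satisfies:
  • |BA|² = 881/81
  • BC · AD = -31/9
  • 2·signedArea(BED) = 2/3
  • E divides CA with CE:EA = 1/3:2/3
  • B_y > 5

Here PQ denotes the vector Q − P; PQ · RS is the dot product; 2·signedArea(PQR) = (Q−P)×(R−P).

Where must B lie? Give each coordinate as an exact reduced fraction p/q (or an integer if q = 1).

1. B_x = 20/9  [2·signedArea(BED) = 2/3 ∩ BC · AD = -31/9]
2. B_y = 47/9  [2·signedArea(BED) = 2/3 ∩ BC · AD = -31/9]
   → B = (20/9, 47/9)

B = (20/9, 47/9)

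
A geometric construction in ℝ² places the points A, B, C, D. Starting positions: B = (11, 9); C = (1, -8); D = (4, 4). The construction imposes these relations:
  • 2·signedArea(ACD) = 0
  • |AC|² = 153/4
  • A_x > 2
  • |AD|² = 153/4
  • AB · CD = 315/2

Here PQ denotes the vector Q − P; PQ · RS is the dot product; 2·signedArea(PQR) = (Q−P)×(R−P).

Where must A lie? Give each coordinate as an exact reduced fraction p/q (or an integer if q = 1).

1. A_x = 5/2  [2·signedArea(ACD) = 0 ∩ AB · CD = 315/2]
2. A_y = -2  [2·signedArea(ACD) = 0 ∩ AB · CD = 315/2]
   → A = (5/2, -2)

A = (5/2, -2)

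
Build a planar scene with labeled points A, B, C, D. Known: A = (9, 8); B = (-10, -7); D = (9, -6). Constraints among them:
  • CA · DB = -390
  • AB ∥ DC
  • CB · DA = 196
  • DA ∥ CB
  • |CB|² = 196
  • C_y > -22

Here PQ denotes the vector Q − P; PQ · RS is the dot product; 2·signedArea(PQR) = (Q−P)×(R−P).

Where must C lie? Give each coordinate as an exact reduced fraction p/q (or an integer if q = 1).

C = (-10, -21)

1. C_x = -10  [DA ∥ CB ∩ AB ∥ DC]
2. C_y = -21  [DA ∥ CB ∩ AB ∥ DC]
   → C = (-10, -21)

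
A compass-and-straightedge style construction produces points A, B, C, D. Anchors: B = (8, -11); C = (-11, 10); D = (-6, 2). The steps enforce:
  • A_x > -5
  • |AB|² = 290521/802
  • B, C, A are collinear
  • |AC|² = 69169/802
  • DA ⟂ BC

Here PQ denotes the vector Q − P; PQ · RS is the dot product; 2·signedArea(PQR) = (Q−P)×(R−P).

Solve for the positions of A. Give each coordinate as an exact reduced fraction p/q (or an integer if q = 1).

A = (-3825/802, 2497/802)

1. A_x = -3825/802  [B, C, A are collinear ∩ DA ⟂ BC]
2. A_y = 2497/802  [B, C, A are collinear ∩ DA ⟂ BC]
   → A = (-3825/802, 2497/802)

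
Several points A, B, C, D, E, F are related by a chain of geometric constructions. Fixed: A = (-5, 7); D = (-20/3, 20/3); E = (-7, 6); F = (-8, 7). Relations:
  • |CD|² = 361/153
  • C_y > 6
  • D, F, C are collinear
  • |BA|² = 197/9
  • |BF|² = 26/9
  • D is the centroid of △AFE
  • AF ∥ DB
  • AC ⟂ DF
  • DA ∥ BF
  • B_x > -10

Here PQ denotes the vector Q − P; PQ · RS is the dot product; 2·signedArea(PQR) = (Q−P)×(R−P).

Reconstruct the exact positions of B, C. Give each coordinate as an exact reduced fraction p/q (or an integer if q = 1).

1. B_x = -29/3  [DA ∥ BF ∩ AF ∥ DB]
2. B_y = 20/3  [DA ∥ BF ∩ AF ∥ DB]
   → B = (-29/3, 20/3)
3. C_x = -88/17  [D, F, C are collinear ∩ AC ⟂ DF]
4. C_y = 107/17  [D, F, C are collinear ∩ AC ⟂ DF]
   → C = (-88/17, 107/17)

B = (-29/3, 20/3)
C = (-88/17, 107/17)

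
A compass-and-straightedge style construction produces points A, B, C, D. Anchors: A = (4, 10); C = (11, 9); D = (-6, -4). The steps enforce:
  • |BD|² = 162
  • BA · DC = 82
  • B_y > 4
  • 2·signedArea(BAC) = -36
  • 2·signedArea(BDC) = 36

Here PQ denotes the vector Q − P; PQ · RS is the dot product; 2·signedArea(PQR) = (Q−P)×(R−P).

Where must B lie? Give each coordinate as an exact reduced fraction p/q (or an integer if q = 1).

1. B_x = 3  [2·signedArea(BAC) = -36 ∩ 2·signedArea(BDC) = 36]
2. B_y = 5  [2·signedArea(BAC) = -36 ∩ 2·signedArea(BDC) = 36]
   → B = (3, 5)

B = (3, 5)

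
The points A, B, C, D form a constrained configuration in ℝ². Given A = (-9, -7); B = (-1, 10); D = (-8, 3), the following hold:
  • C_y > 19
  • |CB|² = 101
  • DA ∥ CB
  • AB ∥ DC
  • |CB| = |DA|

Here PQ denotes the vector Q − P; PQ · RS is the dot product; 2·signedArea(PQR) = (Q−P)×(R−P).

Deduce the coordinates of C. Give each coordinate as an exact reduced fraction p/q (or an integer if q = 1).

1. C_x = 0  [DA ∥ CB ∩ AB ∥ DC]
2. C_y = 20  [DA ∥ CB ∩ AB ∥ DC]
   → C = (0, 20)

C = (0, 20)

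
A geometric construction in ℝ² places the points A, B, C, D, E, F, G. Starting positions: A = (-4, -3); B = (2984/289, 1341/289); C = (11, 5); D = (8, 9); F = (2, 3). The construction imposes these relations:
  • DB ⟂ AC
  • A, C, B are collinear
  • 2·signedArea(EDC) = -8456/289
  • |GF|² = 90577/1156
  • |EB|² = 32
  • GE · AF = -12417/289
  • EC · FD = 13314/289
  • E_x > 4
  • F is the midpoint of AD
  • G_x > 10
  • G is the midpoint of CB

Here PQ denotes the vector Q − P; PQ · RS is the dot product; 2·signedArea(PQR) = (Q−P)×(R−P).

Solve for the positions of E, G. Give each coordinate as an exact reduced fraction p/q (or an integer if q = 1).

1. E_x = 1380/289  [EC · FD = 13314/289 ∩ 2·signedArea(EDC) = -8456/289]
2. E_y = 1025/289  [EC · FD = 13314/289 ∩ 2·signedArea(EDC) = -8456/289]
   → E = (1380/289, 1025/289)
3. G_x = 6163/578  [G is the midpoint of CB]
4. G_y = 1393/289  [G is the midpoint of CB]
   → G = (6163/578, 1393/289)

E = (1380/289, 1025/289)
G = (6163/578, 1393/289)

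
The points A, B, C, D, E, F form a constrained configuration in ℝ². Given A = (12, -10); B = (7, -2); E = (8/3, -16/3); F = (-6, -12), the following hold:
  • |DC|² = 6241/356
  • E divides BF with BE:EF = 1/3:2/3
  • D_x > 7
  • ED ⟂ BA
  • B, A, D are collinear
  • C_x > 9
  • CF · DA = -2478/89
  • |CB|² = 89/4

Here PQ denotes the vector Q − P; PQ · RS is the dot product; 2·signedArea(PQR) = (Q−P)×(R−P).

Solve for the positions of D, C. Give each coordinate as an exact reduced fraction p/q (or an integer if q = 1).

C = (19/2, -6)
D = (648/89, -218/89)

1. D_x = 648/89  [B, A, D are collinear ∩ ED ⟂ BA]
2. D_y = -218/89  [B, A, D are collinear ∩ ED ⟂ BA]
   → D = (648/89, -218/89)
3. C_x = 19/2  [line -420/89·x + 672/89·y + 8022/89 = 0 ∩ |CB|² = 89/4]
4. C_y = -6  [line -420/89·x + 672/89·y + 8022/89 = 0 ∩ |CB|² = 89/4]
   → C = (19/2, -6)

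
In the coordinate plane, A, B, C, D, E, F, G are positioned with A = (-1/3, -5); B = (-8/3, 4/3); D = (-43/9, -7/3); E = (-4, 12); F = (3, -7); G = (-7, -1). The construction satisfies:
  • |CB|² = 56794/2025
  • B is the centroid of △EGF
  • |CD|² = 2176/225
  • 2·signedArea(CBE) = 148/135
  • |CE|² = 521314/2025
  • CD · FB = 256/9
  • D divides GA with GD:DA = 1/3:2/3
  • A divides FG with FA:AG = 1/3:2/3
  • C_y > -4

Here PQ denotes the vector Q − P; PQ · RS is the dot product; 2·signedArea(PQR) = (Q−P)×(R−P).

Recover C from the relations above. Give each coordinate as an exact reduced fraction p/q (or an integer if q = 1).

1. C_x = -19/9  [CD · FB = 256/9 ∩ 2·signedArea(CBE) = 148/135]
2. C_y = -59/15  [CD · FB = 256/9 ∩ 2·signedArea(CBE) = 148/135]
   → C = (-19/9, -59/15)

C = (-19/9, -59/15)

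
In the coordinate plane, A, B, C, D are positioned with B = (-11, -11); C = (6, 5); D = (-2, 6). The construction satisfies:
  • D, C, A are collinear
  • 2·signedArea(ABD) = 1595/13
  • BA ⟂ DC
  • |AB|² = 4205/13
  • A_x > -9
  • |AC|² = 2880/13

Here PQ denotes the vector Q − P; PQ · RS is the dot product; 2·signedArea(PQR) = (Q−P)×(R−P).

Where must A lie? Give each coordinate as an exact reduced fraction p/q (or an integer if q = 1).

1. A_x = -114/13  [D, C, A are collinear ∩ BA ⟂ DC]
2. A_y = 89/13  [D, C, A are collinear ∩ BA ⟂ DC]
   → A = (-114/13, 89/13)

A = (-114/13, 89/13)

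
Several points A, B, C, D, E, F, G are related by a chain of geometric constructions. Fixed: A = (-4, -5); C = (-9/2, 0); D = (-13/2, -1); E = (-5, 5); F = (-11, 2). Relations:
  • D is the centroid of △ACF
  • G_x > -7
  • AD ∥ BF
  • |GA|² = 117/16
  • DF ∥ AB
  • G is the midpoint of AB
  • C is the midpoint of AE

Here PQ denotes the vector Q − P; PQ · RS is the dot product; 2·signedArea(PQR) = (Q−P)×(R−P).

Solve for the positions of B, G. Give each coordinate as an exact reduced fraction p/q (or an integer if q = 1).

B = (-17/2, -2)
G = (-25/4, -7/2)

1. B_x = -17/2  [AD ∥ BF ∩ DF ∥ AB]
2. B_y = -2  [AD ∥ BF ∩ DF ∥ AB]
   → B = (-17/2, -2)
3. G_x = -25/4  [G is the midpoint of AB]
4. G_y = -7/2  [G is the midpoint of AB]
   → G = (-25/4, -7/2)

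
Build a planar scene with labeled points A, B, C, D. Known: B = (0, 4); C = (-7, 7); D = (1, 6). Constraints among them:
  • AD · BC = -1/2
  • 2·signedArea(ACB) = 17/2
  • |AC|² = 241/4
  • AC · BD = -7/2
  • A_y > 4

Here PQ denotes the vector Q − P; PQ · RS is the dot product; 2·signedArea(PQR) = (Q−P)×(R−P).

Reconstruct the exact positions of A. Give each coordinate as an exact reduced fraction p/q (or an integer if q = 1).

A = (1/2, 5)

1. A_x = 1/2  [2·signedArea(ACB) = 17/2 ∩ AC · BD = -7/2]
2. A_y = 5  [2·signedArea(ACB) = 17/2 ∩ AC · BD = -7/2]
   → A = (1/2, 5)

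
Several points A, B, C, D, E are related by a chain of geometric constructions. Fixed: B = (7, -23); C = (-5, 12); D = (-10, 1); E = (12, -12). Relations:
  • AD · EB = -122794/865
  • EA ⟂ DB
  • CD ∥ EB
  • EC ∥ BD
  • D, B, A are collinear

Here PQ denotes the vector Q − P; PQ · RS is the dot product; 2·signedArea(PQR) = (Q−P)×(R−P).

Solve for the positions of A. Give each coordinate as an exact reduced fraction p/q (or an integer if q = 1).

1. A_x = 3012/865  [D, B, A are collinear ∩ EA ⟂ DB]
2. A_y = -15599/865  [D, B, A are collinear ∩ EA ⟂ DB]
   → A = (3012/865, -15599/865)

A = (3012/865, -15599/865)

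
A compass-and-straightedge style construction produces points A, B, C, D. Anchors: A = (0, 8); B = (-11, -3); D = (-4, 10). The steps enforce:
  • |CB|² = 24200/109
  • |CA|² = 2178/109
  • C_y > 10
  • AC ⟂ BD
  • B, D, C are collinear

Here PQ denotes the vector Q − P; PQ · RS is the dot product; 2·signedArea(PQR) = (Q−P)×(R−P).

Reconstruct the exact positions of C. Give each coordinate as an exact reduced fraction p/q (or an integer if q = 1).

1. C_x = -429/109  [B, D, C are collinear ∩ AC ⟂ BD]
2. C_y = 1103/109  [B, D, C are collinear ∩ AC ⟂ BD]
   → C = (-429/109, 1103/109)

C = (-429/109, 1103/109)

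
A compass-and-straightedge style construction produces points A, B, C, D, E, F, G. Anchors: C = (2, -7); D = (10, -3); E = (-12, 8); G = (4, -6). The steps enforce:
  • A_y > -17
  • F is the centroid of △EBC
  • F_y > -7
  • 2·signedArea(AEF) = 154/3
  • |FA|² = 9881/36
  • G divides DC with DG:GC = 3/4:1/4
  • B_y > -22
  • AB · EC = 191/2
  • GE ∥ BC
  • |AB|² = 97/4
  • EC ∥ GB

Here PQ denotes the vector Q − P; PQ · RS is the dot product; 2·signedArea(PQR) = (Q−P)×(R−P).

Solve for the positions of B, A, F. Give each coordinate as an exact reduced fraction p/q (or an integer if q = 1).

A = (16, -33/2)
B = (18, -21)
F = (8/3, -20/3)

1. B_x = 18  [GE ∥ BC ∩ EC ∥ GB]
2. B_y = -21  [GE ∥ BC ∩ EC ∥ GB]
   → B = (18, -21)
3. A_x = 16  [line -14·x + 15·y + 943/2 = 0 ∩ |AB|² = 97/4]
4. A_y = -33/2  [line -14·x + 15·y + 943/2 = 0 ∩ |AB|² = 97/4]
   → A = (16, -33/2)
5. F_x = 8/3  [2·signedArea(AEF) = 154/3 ∩ F is the centroid of △EBC]
6. F_y = -20/3  [2·signedArea(AEF) = 154/3 ∩ F is the centroid of △EBC]
   → F = (8/3, -20/3)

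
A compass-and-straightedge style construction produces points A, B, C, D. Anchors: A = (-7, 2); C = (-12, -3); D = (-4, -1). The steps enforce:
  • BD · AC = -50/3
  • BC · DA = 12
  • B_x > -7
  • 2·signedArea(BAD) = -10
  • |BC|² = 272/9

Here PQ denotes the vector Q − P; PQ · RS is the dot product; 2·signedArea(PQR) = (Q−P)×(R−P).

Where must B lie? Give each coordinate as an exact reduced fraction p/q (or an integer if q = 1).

B = (-20/3, -5/3)

1. B_x = -20/3  [BC · DA = 12 ∩ BD · AC = -50/3]
2. B_y = -5/3  [BC · DA = 12 ∩ BD · AC = -50/3]
   → B = (-20/3, -5/3)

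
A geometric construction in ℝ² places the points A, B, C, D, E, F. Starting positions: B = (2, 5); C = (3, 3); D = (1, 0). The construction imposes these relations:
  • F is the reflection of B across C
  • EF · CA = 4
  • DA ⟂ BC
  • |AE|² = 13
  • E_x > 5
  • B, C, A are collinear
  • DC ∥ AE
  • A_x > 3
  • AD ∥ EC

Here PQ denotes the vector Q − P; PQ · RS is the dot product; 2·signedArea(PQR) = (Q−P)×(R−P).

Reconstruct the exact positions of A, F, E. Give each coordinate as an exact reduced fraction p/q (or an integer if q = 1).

1. A_x = 19/5  [B, C, A are collinear ∩ DA ⟂ BC]
2. A_y = 7/5  [B, C, A are collinear ∩ DA ⟂ BC]
   → A = (19/5, 7/5)
3. F_x = 4  [F is the reflection of B across C]
4. F_y = 1  [F is the reflection of B across C]
   → F = (4, 1)
5. E_x = 29/5  [AD ∥ EC ∩ DC ∥ AE]
6. E_y = 22/5  [AD ∥ EC ∩ DC ∥ AE]
   → E = (29/5, 22/5)

A = (19/5, 7/5)
E = (29/5, 22/5)
F = (4, 1)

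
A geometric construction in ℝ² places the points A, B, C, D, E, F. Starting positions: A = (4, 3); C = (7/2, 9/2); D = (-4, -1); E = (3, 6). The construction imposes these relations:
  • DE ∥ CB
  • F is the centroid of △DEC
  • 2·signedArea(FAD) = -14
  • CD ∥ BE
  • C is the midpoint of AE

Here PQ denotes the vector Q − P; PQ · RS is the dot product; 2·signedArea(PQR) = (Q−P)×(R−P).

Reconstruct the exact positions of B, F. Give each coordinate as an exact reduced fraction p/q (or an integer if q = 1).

1. B_x = 21/2  [CD ∥ BE ∩ DE ∥ CB]
2. B_y = 23/2  [CD ∥ BE ∩ DE ∥ CB]
   → B = (21/2, 23/2)
3. F_x = 5/6  [F is the centroid of △DEC]
4. F_y = 19/6  [F is the centroid of △DEC]
   → F = (5/6, 19/6)

B = (21/2, 23/2)
F = (5/6, 19/6)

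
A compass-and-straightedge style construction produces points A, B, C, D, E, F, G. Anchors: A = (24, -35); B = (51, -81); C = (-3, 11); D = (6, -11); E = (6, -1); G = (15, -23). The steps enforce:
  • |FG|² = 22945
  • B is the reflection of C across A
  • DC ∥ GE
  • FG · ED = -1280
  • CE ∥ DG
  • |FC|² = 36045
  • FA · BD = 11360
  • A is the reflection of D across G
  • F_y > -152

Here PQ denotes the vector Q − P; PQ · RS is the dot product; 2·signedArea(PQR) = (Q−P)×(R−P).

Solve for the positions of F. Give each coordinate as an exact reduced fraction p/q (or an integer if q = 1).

1. F_x = 96  [FG · ED = -1280 ∩ FA · BD = 11360]
2. F_y = -151  [FG · ED = -1280 ∩ FA · BD = 11360]
   → F = (96, -151)

F = (96, -151)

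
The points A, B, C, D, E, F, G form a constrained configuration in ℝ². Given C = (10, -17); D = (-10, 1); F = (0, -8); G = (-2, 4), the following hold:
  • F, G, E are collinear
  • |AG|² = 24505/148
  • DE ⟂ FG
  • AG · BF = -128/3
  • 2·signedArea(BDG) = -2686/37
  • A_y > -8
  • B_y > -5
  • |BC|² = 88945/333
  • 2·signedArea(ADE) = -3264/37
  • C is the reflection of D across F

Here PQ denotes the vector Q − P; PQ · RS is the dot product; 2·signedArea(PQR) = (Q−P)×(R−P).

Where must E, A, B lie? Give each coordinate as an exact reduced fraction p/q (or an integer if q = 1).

A = (153/37, -541/74)
B = (-64/111, -168/37)
E = (-64/37, 88/37)

1. E_x = -64/37  [F, G, E are collinear ∩ DE ⟂ FG]
2. E_y = 88/37  [F, G, E are collinear ∩ DE ⟂ FG]
   → E = (-64/37, 88/37)
3. A_x = 153/37  [line -51/37·x + 306/37·y + 2448/37 = 0 ∩ |AG|² = 24505/148]
4. A_y = -541/74  [line -51/37·x + 306/37·y + 2448/37 = 0 ∩ |AG|² = 24505/148]
   → A = (153/37, -541/74)
5. B_x = -64/111  [AG · BF = -128/3 ∩ 2·signedArea(BDG) = -2686/37]
6. B_y = -168/37  [AG · BF = -128/3 ∩ 2·signedArea(BDG) = -2686/37]
   → B = (-64/111, -168/37)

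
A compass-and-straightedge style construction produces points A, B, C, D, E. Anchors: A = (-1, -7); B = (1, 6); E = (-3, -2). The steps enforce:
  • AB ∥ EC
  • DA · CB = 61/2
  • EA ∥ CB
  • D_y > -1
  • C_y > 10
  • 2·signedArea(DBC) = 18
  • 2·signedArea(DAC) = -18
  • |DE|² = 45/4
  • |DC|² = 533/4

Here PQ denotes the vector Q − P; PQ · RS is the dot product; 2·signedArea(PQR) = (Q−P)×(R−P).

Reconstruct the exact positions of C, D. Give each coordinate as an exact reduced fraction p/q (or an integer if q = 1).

1. C_x = -1  [EA ∥ CB ∩ AB ∥ EC]
2. C_y = 11  [EA ∥ CB ∩ AB ∥ EC]
   → C = (-1, 11)
3. D_x = 0  [2·signedArea(DAC) = -18 ∩ DA · CB = 61/2]
4. D_y = -1/2  [2·signedArea(DAC) = -18 ∩ DA · CB = 61/2]
   → D = (0, -1/2)

C = (-1, 11)
D = (0, -1/2)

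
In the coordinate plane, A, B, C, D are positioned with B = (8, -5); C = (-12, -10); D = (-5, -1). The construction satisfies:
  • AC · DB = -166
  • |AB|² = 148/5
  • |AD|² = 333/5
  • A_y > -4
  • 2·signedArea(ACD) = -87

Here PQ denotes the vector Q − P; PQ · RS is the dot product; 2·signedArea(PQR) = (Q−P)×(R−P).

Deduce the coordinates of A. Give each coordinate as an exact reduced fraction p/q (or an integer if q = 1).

A = (14/5, -17/5)

1. A_x = 14/5  [2·signedArea(ACD) = -87 ∩ AC · DB = -166]
2. A_y = -17/5  [2·signedArea(ACD) = -87 ∩ AC · DB = -166]
   → A = (14/5, -17/5)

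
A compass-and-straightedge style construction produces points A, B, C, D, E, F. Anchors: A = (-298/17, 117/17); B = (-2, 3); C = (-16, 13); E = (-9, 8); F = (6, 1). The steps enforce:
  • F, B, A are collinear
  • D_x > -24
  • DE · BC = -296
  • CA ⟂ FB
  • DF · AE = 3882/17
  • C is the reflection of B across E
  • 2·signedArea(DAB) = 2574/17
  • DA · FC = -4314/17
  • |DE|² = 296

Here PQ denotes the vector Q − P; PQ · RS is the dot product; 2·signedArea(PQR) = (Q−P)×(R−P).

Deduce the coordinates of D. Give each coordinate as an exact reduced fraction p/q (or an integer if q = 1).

1. D_x = -23  [DF · AE = 3882/17 ∩ DA · FC = -4314/17]
2. D_y = 18  [DF · AE = 3882/17 ∩ DA · FC = -4314/17]
   → D = (-23, 18)

D = (-23, 18)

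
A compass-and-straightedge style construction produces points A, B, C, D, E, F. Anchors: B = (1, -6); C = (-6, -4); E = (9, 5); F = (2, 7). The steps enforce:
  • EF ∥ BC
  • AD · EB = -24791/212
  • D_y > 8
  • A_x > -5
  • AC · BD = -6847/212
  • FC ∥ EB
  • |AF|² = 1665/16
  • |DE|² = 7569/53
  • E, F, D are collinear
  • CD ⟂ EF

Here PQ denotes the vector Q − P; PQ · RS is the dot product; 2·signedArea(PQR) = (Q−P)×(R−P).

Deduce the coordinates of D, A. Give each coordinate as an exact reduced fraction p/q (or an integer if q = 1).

1. D_x = -132/53  [E, F, D are collinear ∩ CD ⟂ EF]
2. D_y = 439/53  [E, F, D are collinear ∩ CD ⟂ EF]
   → D = (-132/53, 439/53)
3. A_x = -4  [AC · BD = -6847/212 ∩ AD · EB = -24791/212]
4. A_y = -5/4  [AC · BD = -6847/212 ∩ AD · EB = -24791/212]
   → A = (-4, -5/4)

A = (-4, -5/4)
D = (-132/53, 439/53)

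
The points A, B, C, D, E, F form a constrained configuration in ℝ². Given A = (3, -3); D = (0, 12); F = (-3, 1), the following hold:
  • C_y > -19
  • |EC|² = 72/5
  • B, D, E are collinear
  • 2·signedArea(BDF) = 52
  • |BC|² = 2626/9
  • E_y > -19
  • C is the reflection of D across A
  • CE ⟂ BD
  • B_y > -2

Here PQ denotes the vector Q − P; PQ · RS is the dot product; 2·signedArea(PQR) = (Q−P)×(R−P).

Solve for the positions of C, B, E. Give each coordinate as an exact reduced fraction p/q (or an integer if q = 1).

1. C_x = 6  [C is the reflection of D across A]
2. C_y = -18  [C is the reflection of D across A]
   → C = (6, -18)
3. B_x = 1  [line 11·x + -3·y + -16 = 0 ∩ |BC|² = 2626/9]
4. B_y = -5/3  [line 11·x + -3·y + -16 = 0 ∩ |BC|² = 2626/9]
   → B = (1, -5/3)
5. E_x = 144/65  [B, D, E are collinear ∩ CE ⟂ BD]
6. E_y = -1188/65  [B, D, E are collinear ∩ CE ⟂ BD]
   → E = (144/65, -1188/65)

B = (1, -5/3)
C = (6, -18)
E = (144/65, -1188/65)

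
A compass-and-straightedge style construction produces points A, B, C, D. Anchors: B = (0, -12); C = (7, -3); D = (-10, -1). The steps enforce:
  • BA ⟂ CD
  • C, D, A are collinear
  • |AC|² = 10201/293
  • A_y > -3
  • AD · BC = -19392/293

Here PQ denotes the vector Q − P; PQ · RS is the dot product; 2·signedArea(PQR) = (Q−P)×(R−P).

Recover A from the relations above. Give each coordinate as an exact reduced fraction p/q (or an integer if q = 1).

1. A_x = 334/293  [C, D, A are collinear ∩ BA ⟂ CD]
2. A_y = -677/293  [C, D, A are collinear ∩ BA ⟂ CD]
   → A = (334/293, -677/293)

A = (334/293, -677/293)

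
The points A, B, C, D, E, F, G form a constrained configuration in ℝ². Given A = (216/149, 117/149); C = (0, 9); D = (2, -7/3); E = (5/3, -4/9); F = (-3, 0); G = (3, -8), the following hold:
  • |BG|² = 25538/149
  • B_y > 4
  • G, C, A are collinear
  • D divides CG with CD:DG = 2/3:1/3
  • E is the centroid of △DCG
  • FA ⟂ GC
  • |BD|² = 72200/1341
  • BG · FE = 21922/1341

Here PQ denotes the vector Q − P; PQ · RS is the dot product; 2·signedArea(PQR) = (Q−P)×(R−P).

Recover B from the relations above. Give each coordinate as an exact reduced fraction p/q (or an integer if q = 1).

B = (108/149, 729/149)

1. B_x = 108/149  [line -14/3·x + 4/9·y + 180/149 = 0 ∩ |BG|² = 25538/149]
2. B_y = 729/149  [line -14/3·x + 4/9·y + 180/149 = 0 ∩ |BG|² = 25538/149]
   → B = (108/149, 729/149)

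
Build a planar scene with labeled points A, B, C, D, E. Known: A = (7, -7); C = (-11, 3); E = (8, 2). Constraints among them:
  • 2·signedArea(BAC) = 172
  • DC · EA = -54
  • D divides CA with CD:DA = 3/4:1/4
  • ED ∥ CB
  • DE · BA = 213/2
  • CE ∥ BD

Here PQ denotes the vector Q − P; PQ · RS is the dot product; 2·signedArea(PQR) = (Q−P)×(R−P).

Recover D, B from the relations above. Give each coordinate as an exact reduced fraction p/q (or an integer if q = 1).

1. D_x = 5/2  [D divides CA with CD:DA = 3/4:1/4]
2. D_y = -9/2  [D divides CA with CD:DA = 3/4:1/4]
   → D = (5/2, -9/2)
3. B_x = -33/2  [CE ∥ BD ∩ ED ∥ CB]
4. B_y = -7/2  [CE ∥ BD ∩ ED ∥ CB]
   → B = (-33/2, -7/2)

B = (-33/2, -7/2)
D = (5/2, -9/2)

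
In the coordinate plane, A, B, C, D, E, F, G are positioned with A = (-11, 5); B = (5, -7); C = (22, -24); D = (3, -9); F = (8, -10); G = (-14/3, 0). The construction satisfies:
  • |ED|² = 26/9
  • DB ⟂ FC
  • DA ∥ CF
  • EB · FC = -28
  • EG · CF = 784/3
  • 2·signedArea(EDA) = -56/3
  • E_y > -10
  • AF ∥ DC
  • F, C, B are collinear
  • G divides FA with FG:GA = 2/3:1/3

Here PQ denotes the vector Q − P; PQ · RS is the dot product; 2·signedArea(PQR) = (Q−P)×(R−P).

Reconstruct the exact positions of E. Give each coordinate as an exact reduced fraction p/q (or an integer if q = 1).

1. E_x = 14/3  [2·signedArea(EDA) = -56/3 ∩ EB · FC = -28]
2. E_y = -28/3  [2·signedArea(EDA) = -56/3 ∩ EB · FC = -28]
   → E = (14/3, -28/3)

E = (14/3, -28/3)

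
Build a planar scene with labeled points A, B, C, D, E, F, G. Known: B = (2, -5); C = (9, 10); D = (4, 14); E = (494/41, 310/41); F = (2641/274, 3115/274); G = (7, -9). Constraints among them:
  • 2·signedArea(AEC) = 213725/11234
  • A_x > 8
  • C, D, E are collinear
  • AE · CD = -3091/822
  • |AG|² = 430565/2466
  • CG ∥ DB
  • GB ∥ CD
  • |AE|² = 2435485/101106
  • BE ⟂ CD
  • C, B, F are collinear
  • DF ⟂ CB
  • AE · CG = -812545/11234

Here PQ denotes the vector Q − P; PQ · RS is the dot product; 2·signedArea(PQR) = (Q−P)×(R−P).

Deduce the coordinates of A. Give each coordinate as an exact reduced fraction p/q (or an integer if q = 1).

A = (7025/822, 3389/822)

1. A_x = 7025/822  [2·signedArea(AEC) = 213725/11234 ∩ AE · CD = -3091/822]
2. A_y = 3389/822  [2·signedArea(AEC) = 213725/11234 ∩ AE · CD = -3091/822]
   → A = (7025/822, 3389/822)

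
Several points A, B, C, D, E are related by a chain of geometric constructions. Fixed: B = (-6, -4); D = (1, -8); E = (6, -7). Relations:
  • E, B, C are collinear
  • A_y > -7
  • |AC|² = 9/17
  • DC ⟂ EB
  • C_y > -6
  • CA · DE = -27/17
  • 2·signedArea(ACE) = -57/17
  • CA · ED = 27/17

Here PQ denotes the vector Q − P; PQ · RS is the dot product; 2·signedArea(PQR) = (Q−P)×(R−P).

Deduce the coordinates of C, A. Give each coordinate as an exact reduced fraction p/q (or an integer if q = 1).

1. C_x = 26/17  [E, B, C are collinear ∩ DC ⟂ EB]
2. C_y = -100/17  [E, B, C are collinear ∩ DC ⟂ EB]
   → C = (26/17, -100/17)
3. A_x = 23/17  [2·signedArea(ACE) = -57/17 ∩ CA · ED = 27/17]
4. A_y = -112/17  [2·signedArea(ACE) = -57/17 ∩ CA · ED = 27/17]
   → A = (23/17, -112/17)

A = (23/17, -112/17)
C = (26/17, -100/17)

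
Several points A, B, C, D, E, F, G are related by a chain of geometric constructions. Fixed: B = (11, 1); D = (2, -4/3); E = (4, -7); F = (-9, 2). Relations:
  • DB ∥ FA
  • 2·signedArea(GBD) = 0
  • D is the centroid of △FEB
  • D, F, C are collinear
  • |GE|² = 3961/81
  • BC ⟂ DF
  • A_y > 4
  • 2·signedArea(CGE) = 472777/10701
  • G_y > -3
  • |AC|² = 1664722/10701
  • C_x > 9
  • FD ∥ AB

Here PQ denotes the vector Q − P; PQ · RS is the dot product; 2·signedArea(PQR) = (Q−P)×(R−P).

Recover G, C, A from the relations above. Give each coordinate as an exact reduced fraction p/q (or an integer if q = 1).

1. C_x = 11409/1189  [D, F, C are collinear ∩ BC ⟂ DF]
2. C_y = -4322/1189  [D, F, C are collinear ∩ BC ⟂ DF]
   → C = (11409/1189, -4322/1189)
3. A_x = 0  [FD ∥ AB ∩ DB ∥ FA]
4. A_y = 13/3  [FD ∥ AB ∩ DB ∥ FA]
   → A = (0, 13/3)
5. G_x = -1  [2·signedArea(GBD) = 0 ∩ 2·signedArea(CGE) = 472777/10701]
6. G_y = -19/9  [2·signedArea(GBD) = 0 ∩ 2·signedArea(CGE) = 472777/10701]
   → G = (-1, -19/9)

A = (0, 13/3)
C = (11409/1189, -4322/1189)
G = (-1, -19/9)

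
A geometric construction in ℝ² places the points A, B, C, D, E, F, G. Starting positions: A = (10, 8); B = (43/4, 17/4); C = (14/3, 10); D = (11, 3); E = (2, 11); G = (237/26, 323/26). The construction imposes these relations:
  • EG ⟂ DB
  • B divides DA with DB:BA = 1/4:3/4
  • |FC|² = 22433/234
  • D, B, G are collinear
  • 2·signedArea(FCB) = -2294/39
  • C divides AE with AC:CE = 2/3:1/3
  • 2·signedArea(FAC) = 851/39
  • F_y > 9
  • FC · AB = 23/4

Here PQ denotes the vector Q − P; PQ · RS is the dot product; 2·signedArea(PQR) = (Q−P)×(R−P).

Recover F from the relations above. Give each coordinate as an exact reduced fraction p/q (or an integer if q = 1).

F = (-133/26, 249/26)

1. F_x = -133/26  [2·signedArea(FAC) = 851/39 ∩ FC · AB = 23/4]
2. F_y = 249/26  [2·signedArea(FAC) = 851/39 ∩ FC · AB = 23/4]
   → F = (-133/26, 249/26)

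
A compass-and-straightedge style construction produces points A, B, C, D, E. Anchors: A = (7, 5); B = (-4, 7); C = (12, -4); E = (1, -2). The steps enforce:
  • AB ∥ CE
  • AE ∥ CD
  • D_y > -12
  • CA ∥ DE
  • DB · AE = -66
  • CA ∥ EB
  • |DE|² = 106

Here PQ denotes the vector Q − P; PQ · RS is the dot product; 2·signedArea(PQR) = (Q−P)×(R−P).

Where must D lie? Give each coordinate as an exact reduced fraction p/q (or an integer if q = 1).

1. D_x = 6  [CA ∥ DE ∩ AE ∥ CD]
2. D_y = -11  [CA ∥ DE ∩ AE ∥ CD]
   → D = (6, -11)

D = (6, -11)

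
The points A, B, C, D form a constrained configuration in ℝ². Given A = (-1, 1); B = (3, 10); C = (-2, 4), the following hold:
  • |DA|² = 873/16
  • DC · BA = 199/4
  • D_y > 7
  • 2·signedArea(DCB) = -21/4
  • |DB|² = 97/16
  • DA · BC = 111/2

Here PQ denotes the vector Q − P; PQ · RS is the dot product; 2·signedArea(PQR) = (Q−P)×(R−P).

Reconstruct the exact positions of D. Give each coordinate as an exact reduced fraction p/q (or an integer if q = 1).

D = (2, 31/4)

1. D_x = 2  [DC · BA = 199/4 ∩ 2·signedArea(DCB) = -21/4]
2. D_y = 31/4  [DC · BA = 199/4 ∩ 2·signedArea(DCB) = -21/4]
   → D = (2, 31/4)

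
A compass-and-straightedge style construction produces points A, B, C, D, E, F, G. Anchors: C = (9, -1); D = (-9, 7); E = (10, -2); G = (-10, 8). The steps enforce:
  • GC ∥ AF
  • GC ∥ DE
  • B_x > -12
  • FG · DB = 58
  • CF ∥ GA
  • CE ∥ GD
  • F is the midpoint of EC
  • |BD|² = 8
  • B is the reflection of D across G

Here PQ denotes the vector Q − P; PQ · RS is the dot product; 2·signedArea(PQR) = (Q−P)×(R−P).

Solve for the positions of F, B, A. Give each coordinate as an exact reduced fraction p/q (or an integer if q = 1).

A = (-19/2, 15/2)
B = (-11, 9)
F = (19/2, -3/2)

1. F_x = 19/2  [F is the midpoint of EC]
2. F_y = -3/2  [F is the midpoint of EC]
   → F = (19/2, -3/2)
3. B_x = -11  [B is the reflection of D across G]
4. B_y = 9  [B is the reflection of D across G]
   → B = (-11, 9)
5. A_x = -19/2  [GC ∥ AF ∩ CF ∥ GA]
6. A_y = 15/2  [GC ∥ AF ∩ CF ∥ GA]
   → A = (-19/2, 15/2)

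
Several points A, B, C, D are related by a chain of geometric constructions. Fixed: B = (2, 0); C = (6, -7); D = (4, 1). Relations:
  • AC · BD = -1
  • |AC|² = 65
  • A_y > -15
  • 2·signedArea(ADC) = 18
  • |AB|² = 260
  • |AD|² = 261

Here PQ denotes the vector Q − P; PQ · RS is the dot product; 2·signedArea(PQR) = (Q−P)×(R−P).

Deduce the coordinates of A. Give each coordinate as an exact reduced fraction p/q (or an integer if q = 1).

A = (10, -14)

1. A_x = 10  [2·signedArea(ADC) = 18 ∩ AC · BD = -1]
2. A_y = -14  [2·signedArea(ADC) = 18 ∩ AC · BD = -1]
   → A = (10, -14)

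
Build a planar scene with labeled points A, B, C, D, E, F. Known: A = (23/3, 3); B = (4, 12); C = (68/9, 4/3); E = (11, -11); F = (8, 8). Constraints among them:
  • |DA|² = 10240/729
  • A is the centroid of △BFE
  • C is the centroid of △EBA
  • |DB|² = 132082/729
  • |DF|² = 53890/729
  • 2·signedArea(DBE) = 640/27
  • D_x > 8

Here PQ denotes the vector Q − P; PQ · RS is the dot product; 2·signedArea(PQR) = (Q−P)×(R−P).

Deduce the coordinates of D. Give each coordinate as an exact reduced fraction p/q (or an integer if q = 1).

1. D_x = 239/27  [line 23·x + 7·y + -5392/27 = 0 ∩ |DB|² = 132082/729]
2. D_y = -5/9  [line 23·x + 7·y + -5392/27 = 0 ∩ |DB|² = 132082/729]
   → D = (239/27, -5/9)

D = (239/27, -5/9)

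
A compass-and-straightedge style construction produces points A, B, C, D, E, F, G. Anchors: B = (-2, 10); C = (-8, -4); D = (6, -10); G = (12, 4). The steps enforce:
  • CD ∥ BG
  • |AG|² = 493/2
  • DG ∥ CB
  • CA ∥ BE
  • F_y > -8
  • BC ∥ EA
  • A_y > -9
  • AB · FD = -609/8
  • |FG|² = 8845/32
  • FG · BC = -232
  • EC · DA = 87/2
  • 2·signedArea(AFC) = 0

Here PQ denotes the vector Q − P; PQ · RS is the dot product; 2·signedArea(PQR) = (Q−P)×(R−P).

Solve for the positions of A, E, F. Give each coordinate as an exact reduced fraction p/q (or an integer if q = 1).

1. F_x = -1/8  [line 6·x + 14·y + 104 = 0 ∩ |FG|² = 8845/32]
2. F_y = -59/8  [line 6·x + 14·y + 104 = 0 ∩ |FG|² = 8845/32]
   → F = (-1/8, -59/8)
3. A_x = 5/2  [2·signedArea(AFC) = 0 ∩ AB · FD = -609/8]
4. A_y = -17/2  [2·signedArea(AFC) = 0 ∩ AB · FD = -609/8]
   → A = (5/2, -17/2)
5. E_x = 17/2  [BC ∥ EA ∩ CA ∥ BE]
6. E_y = 11/2  [BC ∥ EA ∩ CA ∥ BE]
   → E = (17/2, 11/2)

A = (5/2, -17/2)
E = (17/2, 11/2)
F = (-1/8, -59/8)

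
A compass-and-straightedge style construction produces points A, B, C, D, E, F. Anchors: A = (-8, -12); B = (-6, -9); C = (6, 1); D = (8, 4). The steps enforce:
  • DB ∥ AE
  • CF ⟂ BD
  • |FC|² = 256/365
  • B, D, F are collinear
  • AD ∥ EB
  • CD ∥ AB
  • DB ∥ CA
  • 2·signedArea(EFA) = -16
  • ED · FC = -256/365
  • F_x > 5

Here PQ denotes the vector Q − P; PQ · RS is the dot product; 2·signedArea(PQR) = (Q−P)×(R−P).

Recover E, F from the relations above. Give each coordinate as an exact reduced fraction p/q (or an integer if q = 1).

E = (-22, -25)
F = (1982/365, 589/365)

1. E_x = -22  [AD ∥ EB ∩ DB ∥ AE]
2. E_y = -25  [AD ∥ EB ∩ DB ∥ AE]
   → E = (-22, -25)
3. F_x = 1982/365  [B, D, F are collinear ∩ CF ⟂ BD]
4. F_y = 589/365  [B, D, F are collinear ∩ CF ⟂ BD]
   → F = (1982/365, 589/365)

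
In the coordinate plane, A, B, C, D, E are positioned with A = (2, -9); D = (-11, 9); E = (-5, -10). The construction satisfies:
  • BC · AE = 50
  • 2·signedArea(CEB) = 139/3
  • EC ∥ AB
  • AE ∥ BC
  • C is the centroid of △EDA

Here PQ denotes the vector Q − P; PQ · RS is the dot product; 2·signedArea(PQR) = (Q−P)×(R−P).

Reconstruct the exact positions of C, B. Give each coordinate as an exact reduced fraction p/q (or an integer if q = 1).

B = (7/3, -7/3)
C = (-14/3, -10/3)

1. C_x = -14/3  [C is the centroid of △EDA]
2. C_y = -10/3  [C is the centroid of △EDA]
   → C = (-14/3, -10/3)
3. B_x = 7/3  [AE ∥ BC ∩ EC ∥ AB]
4. B_y = -7/3  [AE ∥ BC ∩ EC ∥ AB]
   → B = (7/3, -7/3)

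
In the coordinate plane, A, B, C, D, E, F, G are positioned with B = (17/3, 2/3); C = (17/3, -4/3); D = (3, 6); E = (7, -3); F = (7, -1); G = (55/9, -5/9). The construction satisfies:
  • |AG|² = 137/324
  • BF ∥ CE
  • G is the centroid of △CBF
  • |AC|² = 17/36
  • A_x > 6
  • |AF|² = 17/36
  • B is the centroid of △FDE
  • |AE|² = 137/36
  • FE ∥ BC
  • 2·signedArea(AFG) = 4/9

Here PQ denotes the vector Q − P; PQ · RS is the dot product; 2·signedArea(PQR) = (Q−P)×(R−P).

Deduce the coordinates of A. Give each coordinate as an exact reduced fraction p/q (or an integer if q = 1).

1. A_x = 19/3  [line -4/9·x + -8/9·y + 16/9 = 0 ∩ |AC|² = 17/36]
2. A_y = -7/6  [line -4/9·x + -8/9·y + 16/9 = 0 ∩ |AC|² = 17/36]
   → A = (19/3, -7/6)

A = (19/3, -7/6)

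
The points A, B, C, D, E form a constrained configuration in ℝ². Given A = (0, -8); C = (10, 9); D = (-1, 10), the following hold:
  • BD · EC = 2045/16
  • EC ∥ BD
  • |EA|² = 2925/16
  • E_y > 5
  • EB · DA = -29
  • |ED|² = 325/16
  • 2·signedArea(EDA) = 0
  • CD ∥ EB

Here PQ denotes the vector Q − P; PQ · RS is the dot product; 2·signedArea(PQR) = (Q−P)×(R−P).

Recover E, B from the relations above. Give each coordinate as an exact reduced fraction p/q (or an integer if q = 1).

B = (-47/4, 13/2)
E = (-3/4, 11/2)

1. E_x = -3/4  [line 18·x + 1·y + 8 = 0 ∩ |EA|² = 2925/16]
2. E_y = 11/2  [line 18·x + 1·y + 8 = 0 ∩ |EA|² = 2925/16]
   → E = (-3/4, 11/2)
3. B_x = -47/4  [EC ∥ BD ∩ CD ∥ EB]
4. B_y = 13/2  [EC ∥ BD ∩ CD ∥ EB]
   → B = (-47/4, 13/2)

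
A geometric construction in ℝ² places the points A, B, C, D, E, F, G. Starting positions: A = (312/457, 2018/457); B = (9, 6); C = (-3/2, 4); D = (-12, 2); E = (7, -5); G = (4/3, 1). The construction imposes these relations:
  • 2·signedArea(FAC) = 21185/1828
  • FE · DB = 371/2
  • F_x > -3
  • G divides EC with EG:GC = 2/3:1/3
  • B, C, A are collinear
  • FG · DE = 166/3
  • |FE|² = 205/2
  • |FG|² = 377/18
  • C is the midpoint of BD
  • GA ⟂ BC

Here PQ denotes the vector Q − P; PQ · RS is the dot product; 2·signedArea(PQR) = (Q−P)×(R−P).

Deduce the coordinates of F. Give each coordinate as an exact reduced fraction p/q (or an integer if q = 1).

1. F_x = -5/2  [FE · DB = 371/2 ∩ FG · DE = 166/3]
2. F_y = -3/2  [FE · DB = 371/2 ∩ FG · DE = 166/3]
   → F = (-5/2, -3/2)

F = (-5/2, -3/2)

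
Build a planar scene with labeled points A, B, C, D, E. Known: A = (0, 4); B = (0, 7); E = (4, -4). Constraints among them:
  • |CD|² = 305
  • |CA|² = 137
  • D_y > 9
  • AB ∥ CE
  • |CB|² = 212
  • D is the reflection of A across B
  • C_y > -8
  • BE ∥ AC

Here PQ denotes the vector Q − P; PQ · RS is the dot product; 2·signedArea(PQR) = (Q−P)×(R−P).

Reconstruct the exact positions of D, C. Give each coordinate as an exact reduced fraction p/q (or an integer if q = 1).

1. D_x = 0  [D is the reflection of A across B]
2. D_y = 10  [D is the reflection of A across B]
   → D = (0, 10)
3. C_x = 4  [AB ∥ CE ∩ BE ∥ AC]
4. C_y = -7  [AB ∥ CE ∩ BE ∥ AC]
   → C = (4, -7)

C = (4, -7)
D = (0, 10)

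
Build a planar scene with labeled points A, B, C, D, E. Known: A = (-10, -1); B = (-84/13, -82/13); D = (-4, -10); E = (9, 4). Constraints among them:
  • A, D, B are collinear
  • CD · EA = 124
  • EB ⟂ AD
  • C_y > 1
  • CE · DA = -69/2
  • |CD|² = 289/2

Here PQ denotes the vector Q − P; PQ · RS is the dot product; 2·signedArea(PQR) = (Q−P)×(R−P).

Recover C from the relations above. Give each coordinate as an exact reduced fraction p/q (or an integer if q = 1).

1. C_x = -1/2  [CE · DA = -69/2 ∩ CD · EA = 124]
2. C_y = 3/2  [CE · DA = -69/2 ∩ CD · EA = 124]
   → C = (-1/2, 3/2)

C = (-1/2, 3/2)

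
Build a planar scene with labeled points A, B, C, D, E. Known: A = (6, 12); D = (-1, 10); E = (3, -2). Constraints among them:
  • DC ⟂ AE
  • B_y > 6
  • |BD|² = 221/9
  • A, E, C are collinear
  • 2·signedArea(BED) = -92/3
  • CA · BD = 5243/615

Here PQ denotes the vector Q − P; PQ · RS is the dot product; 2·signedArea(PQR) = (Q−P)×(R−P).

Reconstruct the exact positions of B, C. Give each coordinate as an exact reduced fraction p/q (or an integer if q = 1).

1. C_x = 1083/205  [A, E, C are collinear ∩ DC ⟂ AE]
2. C_y = 1774/205  [A, E, C are collinear ∩ DC ⟂ AE]
   → C = (1083/205, 1774/205)
3. B_x = 8/3  [2·signedArea(BED) = -92/3 ∩ CA · BD = 5243/615]
4. B_y = 20/3  [2·signedArea(BED) = -92/3 ∩ CA · BD = 5243/615]
   → B = (8/3, 20/3)

B = (8/3, 20/3)
C = (1083/205, 1774/205)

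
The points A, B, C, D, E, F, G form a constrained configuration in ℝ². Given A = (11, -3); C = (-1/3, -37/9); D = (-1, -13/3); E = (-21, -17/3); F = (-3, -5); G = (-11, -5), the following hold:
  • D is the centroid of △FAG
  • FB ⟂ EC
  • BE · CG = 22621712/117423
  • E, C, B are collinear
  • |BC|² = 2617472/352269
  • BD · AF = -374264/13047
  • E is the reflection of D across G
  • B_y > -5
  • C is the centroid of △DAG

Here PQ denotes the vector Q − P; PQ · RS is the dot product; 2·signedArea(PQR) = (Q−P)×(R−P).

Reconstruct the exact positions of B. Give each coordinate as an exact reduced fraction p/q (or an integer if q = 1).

B = (-13271/4349, -18769/4349)

1. B_x = -13271/4349  [E, C, B are collinear ∩ FB ⟂ EC]
2. B_y = -18769/4349  [E, C, B are collinear ∩ FB ⟂ EC]
   → B = (-13271/4349, -18769/4349)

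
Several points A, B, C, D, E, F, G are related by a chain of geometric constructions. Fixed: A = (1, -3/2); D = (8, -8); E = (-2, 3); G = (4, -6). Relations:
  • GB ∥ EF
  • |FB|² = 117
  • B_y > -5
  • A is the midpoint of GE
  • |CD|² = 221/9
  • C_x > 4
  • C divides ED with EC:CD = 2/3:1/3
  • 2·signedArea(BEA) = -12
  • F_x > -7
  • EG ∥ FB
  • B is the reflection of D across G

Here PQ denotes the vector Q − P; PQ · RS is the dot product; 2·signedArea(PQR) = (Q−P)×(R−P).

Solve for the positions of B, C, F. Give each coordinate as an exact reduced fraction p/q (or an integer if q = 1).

B = (0, -4)
C = (14/3, -13/3)
F = (-6, 5)

1. B_x = 0  [B is the reflection of D across G]
2. B_y = -4  [B is the reflection of D across G]
   → B = (0, -4)
3. C_x = 14/3  [C divides ED with EC:CD = 2/3:1/3]
4. C_y = -13/3  [C divides ED with EC:CD = 2/3:1/3]
   → C = (14/3, -13/3)
5. F_x = -6  [EG ∥ FB ∩ GB ∥ EF]
6. F_y = 5  [EG ∥ FB ∩ GB ∥ EF]
   → F = (-6, 5)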